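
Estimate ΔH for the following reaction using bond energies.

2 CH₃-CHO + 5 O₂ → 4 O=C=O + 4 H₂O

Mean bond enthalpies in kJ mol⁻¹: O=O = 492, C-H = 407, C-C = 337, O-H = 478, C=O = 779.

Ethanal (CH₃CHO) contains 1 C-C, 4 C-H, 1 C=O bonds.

Bonds broken (reactants):
  C-C: 2 × 337 = 674
  C-H: 8 × 407 = 3256
  C=O: 2 × 779 = 1558
  O=O: 5 × 492 = 2460
  Σ(broken) = 7948 kJ
Bonds formed (products):
  C=O: 8 × 779 = 6232
  O-H: 8 × 478 = 3824
  Σ(formed) = 10056 kJ
ΔH = Σ(broken) − Σ(formed) = 7948 − 10056 = −2108 kJ

ΔH ≈ −2108 kJ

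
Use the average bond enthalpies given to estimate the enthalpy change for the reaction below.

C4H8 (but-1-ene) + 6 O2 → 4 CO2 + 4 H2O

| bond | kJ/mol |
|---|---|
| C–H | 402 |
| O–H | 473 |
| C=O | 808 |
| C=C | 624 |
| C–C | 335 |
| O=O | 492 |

ΔH ≈ −2786 kJ

Bonds broken (reactants):
  C–C: 2 × 335 = 670
  C–H: 8 × 402 = 3216
  C=C: 1 × 624 = 624
  O=O: 6 × 492 = 2952
  Σ(broken) = 7462 kJ
Bonds formed (products):
  C=O: 8 × 808 = 6464
  O–H: 8 × 473 = 3784
  Σ(formed) = 10248 kJ
ΔH = Σ(broken) − Σ(formed) = 7462 − 10248 = −2786 kJ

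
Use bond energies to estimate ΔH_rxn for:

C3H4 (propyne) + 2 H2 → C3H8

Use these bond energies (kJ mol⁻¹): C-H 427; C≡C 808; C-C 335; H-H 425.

ΔH ≈ −385 kJ

Bonds broken (reactants):
  C≡C: 1 × 808 = 808
  C-C: 1 × 335 = 335
  C-H: 4 × 427 = 1708
  H-H: 2 × 425 = 850
  Σ(broken) = 3701 kJ
Bonds formed (products):
  C-C: 2 × 335 = 670
  C-H: 8 × 427 = 3416
  Σ(formed) = 4086 kJ
ΔH = Σ(broken) − Σ(formed) = 3701 − 4086 = −385 kJ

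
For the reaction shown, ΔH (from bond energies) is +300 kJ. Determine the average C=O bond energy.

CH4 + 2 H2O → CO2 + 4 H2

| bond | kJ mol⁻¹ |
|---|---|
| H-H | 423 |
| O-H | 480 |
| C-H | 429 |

Let D be the C=O bond energy.
Σ(broken) = 4×429 + 4×480 = 3636
Σ(formed) = 2×D + 4×423 = 1692 + 2D
ΔH = Σ(broken) − Σ(formed) = (3636) − (1692 + 2D) = +1944 − 2D
Setting this equal to +300 kJ gives 2D = 1644, so D = 822 kJ/mol.

D(C=O) ≈ 822 kJ/mol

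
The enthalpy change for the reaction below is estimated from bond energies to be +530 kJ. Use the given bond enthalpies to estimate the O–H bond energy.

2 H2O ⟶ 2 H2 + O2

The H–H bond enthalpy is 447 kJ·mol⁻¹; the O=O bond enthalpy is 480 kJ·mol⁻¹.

Let D be the O–H bond energy.
Σ(broken) = 4×D = 4D
Σ(formed) = 2×447 + 1×480 = 1374
ΔH = Σ(broken) − Σ(formed) = (4D) − (1374) = −1374 + 4D
Setting this equal to +530 kJ gives 4D = 1904, so D = 476 kJ/mol.

D(O–H) ≈ 476 kJ/mol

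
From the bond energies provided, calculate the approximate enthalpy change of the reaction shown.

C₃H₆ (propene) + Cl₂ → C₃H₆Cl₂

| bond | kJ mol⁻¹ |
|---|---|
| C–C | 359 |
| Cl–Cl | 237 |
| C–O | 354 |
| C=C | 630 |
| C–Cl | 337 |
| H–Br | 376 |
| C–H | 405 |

ΔH ≈ −166 kJ

Bonds broken (reactants):
  C–C: 1 × 359 = 359
  C–H: 6 × 405 = 2430
  C=C: 1 × 630 = 630
  Cl–Cl: 1 × 237 = 237
  Σ(broken) = 3656 kJ
Bonds formed (products):
  C–C: 2 × 359 = 718
  C–Cl: 2 × 337 = 674
  C–H: 6 × 405 = 2430
  Σ(formed) = 3822 kJ
ΔH = Σ(broken) − Σ(formed) = 3656 − 3822 = −166 kJ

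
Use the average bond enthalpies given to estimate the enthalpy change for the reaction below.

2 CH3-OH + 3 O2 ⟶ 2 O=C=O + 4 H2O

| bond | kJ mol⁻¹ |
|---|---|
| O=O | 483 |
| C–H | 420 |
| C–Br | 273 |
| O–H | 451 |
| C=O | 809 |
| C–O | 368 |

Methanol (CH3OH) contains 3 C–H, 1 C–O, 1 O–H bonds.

ΔH ≈ −1237 kJ

Bonds broken (reactants):
  C–H: 6 × 420 = 2520
  C–O: 2 × 368 = 736
  O–H: 2 × 451 = 902
  O=O: 3 × 483 = 1449
  Σ(broken) = 5607 kJ
Bonds formed (products):
  C=O: 4 × 809 = 3236
  O–H: 8 × 451 = 3608
  Σ(formed) = 6844 kJ
ΔH = Σ(broken) − Σ(formed) = 5607 − 6844 = −1237 kJ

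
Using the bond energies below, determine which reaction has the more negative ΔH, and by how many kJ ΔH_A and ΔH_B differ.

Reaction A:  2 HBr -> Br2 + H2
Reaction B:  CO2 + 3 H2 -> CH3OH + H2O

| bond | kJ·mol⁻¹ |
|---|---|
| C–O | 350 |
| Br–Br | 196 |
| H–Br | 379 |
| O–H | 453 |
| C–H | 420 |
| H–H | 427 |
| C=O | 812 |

Reaction A:
  Bonds broken (reactants):
    H–Br: 2 × 379 = 758
    Σ(broken) = 758 kJ
  Bonds formed (products):
    Br–Br: 1 × 196 = 196
    H–H: 1 × 427 = 427
    Σ(formed) = 623 kJ
  ΔH_A = 758 − 623 = +135 kJ
Reaction B:
  Bonds broken (reactants):
    C=O: 2 × 812 = 1624
    H–H: 3 × 427 = 1281
    Σ(broken) = 2905 kJ
  Bonds formed (products):
    C–H: 3 × 420 = 1260
    C–O: 1 × 350 = 350
    O–H: 3 × 453 = 1359
    Σ(formed) = 2969 kJ
  ΔH_B = 2905 − 2969 = −64 kJ
ΔH_A − ΔH_B = +199 kJ, so reaction B has the more negative ΔH; |ΔH_A − ΔH_B| = 199 kJ.

Reaction B, by 199 kJ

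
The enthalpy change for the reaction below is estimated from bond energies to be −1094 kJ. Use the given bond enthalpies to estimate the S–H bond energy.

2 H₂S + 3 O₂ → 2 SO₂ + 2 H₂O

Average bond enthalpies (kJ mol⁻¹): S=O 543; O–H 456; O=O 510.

D(S–H) ≈ 343 kJ/mol

Let D be the S–H bond energy.
Σ(broken) = 3×510 + 4×D = 1530 + 4D
Σ(formed) = 4×456 + 4×543 = 3996
ΔH = Σ(broken) − Σ(formed) = (1530 + 4D) − (3996) = −2466 + 4D
Setting this equal to −1094 kJ gives 4D = 1372, so D = 343 kJ/mol.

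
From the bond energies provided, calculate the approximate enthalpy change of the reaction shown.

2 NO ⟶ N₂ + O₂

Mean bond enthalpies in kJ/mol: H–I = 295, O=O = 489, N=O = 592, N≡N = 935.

Bonds broken (reactants):
  N=O: 2 × 592 = 1184
  Σ(broken) = 1184 kJ
Bonds formed (products):
  N≡N: 1 × 935 = 935
  O=O: 1 × 489 = 489
  Σ(formed) = 1424 kJ
ΔH = Σ(broken) − Σ(formed) = 1184 − 1424 = −240 kJ

ΔH ≈ −240 kJ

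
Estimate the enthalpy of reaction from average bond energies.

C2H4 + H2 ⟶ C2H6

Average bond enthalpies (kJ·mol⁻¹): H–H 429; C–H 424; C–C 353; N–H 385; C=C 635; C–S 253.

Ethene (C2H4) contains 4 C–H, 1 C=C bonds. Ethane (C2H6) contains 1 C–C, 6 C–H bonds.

Bonds broken (reactants):
  C–H: 4 × 424 = 1696
  C=C: 1 × 635 = 635
  H–H: 1 × 429 = 429
  Σ(broken) = 2760 kJ
Bonds formed (products):
  C–C: 1 × 353 = 353
  C–H: 6 × 424 = 2544
  Σ(formed) = 2897 kJ
ΔH = Σ(broken) − Σ(formed) = 2760 − 2897 = −137 kJ

ΔH ≈ −137 kJ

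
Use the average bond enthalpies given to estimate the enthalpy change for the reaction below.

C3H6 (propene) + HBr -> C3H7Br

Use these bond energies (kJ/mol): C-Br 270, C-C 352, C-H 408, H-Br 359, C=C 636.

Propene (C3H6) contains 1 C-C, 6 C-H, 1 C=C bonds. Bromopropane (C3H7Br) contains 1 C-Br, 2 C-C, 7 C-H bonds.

ΔH ≈ −35 kJ

Bonds broken (reactants):
  C-C: 1 × 352 = 352
  C-H: 6 × 408 = 2448
  C=C: 1 × 636 = 636
  H-Br: 1 × 359 = 359
  Σ(broken) = 3795 kJ
Bonds formed (products):
  C-Br: 1 × 270 = 270
  C-C: 2 × 352 = 704
  C-H: 7 × 408 = 2856
  Σ(formed) = 3830 kJ
ΔH = Σ(broken) − Σ(formed) = 3795 − 3830 = −35 kJ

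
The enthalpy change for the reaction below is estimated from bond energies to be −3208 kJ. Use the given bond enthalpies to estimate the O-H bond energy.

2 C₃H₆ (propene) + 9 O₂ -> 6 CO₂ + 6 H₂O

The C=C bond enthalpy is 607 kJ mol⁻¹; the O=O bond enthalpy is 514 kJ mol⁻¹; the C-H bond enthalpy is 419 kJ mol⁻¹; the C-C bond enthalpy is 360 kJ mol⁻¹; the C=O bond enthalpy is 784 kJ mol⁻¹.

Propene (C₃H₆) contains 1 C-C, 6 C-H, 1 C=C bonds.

D(O-H) ≈ 449 kJ/mol

Let D be the O-H bond energy.
Σ(broken) = 2×360 + 12×419 + 2×607 + 9×514 = 11588
Σ(formed) = 12×784 + 12×D = 9408 + 12D
ΔH = Σ(broken) − Σ(formed) = (11588) − (9408 + 12D) = +2180 − 12D
Setting this equal to −3208 kJ gives 12D = 5388, so D = 449 kJ/mol.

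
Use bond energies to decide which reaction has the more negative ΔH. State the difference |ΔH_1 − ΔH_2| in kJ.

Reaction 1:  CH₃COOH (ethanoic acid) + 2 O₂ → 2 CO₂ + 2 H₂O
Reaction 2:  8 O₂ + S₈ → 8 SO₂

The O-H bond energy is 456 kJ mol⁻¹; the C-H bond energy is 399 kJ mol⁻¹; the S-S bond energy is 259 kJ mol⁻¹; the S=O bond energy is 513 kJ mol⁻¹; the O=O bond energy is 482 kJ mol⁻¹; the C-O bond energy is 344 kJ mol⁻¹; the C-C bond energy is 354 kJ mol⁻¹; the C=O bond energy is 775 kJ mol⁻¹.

Reaction 2, by 1446 kJ

Reaction 1:
  Bonds broken (reactants):
    C-C: 1 × 354 = 354
    C-H: 3 × 399 = 1197
    C-O: 1 × 344 = 344
    C=O: 1 × 775 = 775
    O-H: 1 × 456 = 456
    O=O: 2 × 482 = 964
    Σ(broken) = 4090 kJ
  Bonds formed (products):
    C=O: 4 × 775 = 3100
    O-H: 4 × 456 = 1824
    Σ(formed) = 4924 kJ
  ΔH_1 = 4090 − 4924 = −834 kJ
Reaction 2:
  Bonds broken (reactants):
    O=O: 8 × 482 = 3856
    S-S: 8 × 259 = 2072
    Σ(broken) = 5928 kJ
  Bonds formed (products):
    S=O: 16 × 513 = 8208
    Σ(formed) = 8208 kJ
  ΔH_2 = 5928 − 8208 = −2280 kJ
ΔH_1 − ΔH_2 = +1446 kJ, so reaction 2 has the more negative ΔH; |ΔH_1 − ΔH_2| = 1446 kJ.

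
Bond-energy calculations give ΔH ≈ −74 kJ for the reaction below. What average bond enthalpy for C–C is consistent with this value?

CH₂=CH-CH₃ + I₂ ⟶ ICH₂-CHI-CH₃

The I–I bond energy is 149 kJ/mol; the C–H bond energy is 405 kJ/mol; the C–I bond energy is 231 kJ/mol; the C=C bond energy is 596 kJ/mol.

Let D be the C–C bond energy.
Σ(broken) = 1×D + 6×405 + 1×596 + 1×149 = 3175 + D
Σ(formed) = 2×D + 6×405 + 2×231 = 2892 + 2D
ΔH = Σ(broken) − Σ(formed) = (3175 + D) − (2892 + 2D) = +283 − D
Setting this equal to −74 kJ gives D = 357 kJ/mol.

D(C–C) ≈ 357 kJ/mol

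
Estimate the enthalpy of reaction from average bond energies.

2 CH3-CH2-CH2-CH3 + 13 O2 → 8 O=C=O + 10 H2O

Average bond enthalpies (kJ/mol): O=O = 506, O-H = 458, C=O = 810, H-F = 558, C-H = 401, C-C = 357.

ΔH ≈ −5380 kJ

Bonds broken (reactants):
  C-C: 6 × 357 = 2142
  C-H: 20 × 401 = 8020
  O=O: 13 × 506 = 6578
  Σ(broken) = 16740 kJ
Bonds formed (products):
  C=O: 16 × 810 = 12960
  O-H: 20 × 458 = 9160
  Σ(formed) = 22120 kJ
ΔH = Σ(broken) − Σ(formed) = 16740 − 22120 = −5380 kJ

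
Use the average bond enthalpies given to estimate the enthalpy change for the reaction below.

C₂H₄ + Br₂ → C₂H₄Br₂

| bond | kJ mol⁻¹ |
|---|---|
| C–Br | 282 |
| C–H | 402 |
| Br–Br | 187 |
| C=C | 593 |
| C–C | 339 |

Bonds broken (reactants):
  Br–Br: 1 × 187 = 187
  C–H: 4 × 402 = 1608
  C=C: 1 × 593 = 593
  Σ(broken) = 2388 kJ
Bonds formed (products):
  C–Br: 2 × 282 = 564
  C–C: 1 × 339 = 339
  C–H: 4 × 402 = 1608
  Σ(formed) = 2511 kJ
ΔH = Σ(broken) − Σ(formed) = 2388 − 2511 = −123 kJ

ΔH ≈ −123 kJ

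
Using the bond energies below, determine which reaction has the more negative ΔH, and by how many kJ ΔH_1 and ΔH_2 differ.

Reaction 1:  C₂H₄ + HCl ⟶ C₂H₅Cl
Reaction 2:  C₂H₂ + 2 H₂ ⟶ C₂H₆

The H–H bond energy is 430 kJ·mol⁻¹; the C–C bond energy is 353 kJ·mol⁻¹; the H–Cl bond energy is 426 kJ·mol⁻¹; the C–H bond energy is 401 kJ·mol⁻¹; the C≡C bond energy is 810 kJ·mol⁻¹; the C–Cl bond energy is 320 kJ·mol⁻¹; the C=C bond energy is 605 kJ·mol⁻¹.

Reaction 1:
  Bonds broken (reactants):
    C–H: 4 × 401 = 1604
    C=C: 1 × 605 = 605
    H–Cl: 1 × 426 = 426
    Σ(broken) = 2635 kJ
  Bonds formed (products):
    C–C: 1 × 353 = 353
    C–Cl: 1 × 320 = 320
    C–H: 5 × 401 = 2005
    Σ(formed) = 2678 kJ
  ΔH_1 = 2635 − 2678 = −43 kJ
Reaction 2:
  Bonds broken (reactants):
    C≡C: 1 × 810 = 810
    C–H: 2 × 401 = 802
    H–H: 2 × 430 = 860
    Σ(broken) = 2472 kJ
  Bonds formed (products):
    C–C: 1 × 353 = 353
    C–H: 6 × 401 = 2406
    Σ(formed) = 2759 kJ
  ΔH_2 = 2472 − 2759 = −287 kJ
ΔH_1 − ΔH_2 = +244 kJ, so reaction 2 has the more negative ΔH; |ΔH_1 − ΔH_2| = 244 kJ.

Reaction 2, by 244 kJ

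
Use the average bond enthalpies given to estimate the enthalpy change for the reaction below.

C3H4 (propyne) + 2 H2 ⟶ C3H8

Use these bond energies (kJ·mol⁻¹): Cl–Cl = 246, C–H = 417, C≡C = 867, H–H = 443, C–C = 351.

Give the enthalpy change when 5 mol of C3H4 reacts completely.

ΔH = −1330 kJ

Bonds broken (reactants):
  C≡C: 1 × 867 = 867
  C–C: 1 × 351 = 351
  C–H: 4 × 417 = 1668
  H–H: 2 × 443 = 886
  Σ(broken) = 3772 kJ
Bonds formed (products):
  C–C: 2 × 351 = 702
  C–H: 8 × 417 = 3336
  Σ(formed) = 4038 kJ
ΔH = Σ(broken) − Σ(formed) = 3772 − 4038 = −266 kJ
For 5× the reaction as written: 5 × (−266) = −1330 kJ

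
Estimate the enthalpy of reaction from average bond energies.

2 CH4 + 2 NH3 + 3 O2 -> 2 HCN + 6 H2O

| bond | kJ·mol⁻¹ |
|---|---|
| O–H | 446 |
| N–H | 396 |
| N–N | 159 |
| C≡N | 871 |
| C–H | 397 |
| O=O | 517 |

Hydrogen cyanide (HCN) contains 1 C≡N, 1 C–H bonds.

ΔH ≈ −785 kJ

Bonds broken (reactants):
  C–H: 8 × 397 = 3176
  N–H: 6 × 396 = 2376
  O=O: 3 × 517 = 1551
  Σ(broken) = 7103 kJ
Bonds formed (products):
  C≡N: 2 × 871 = 1742
  C–H: 2 × 397 = 794
  O–H: 12 × 446 = 5352
  Σ(formed) = 7888 kJ
ΔH = Σ(broken) − Σ(formed) = 7103 − 7888 = −785 kJ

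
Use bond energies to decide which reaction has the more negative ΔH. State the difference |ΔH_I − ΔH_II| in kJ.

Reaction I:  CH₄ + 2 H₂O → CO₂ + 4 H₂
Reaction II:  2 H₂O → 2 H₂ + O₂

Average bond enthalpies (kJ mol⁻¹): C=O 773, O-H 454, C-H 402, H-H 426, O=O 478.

Reaction I, by 312 kJ

Reaction I:
  Bonds broken (reactants):
    C-H: 4 × 402 = 1608
    O-H: 4 × 454 = 1816
    Σ(broken) = 3424 kJ
  Bonds formed (products):
    C=O: 2 × 773 = 1546
    H-H: 4 × 426 = 1704
    Σ(formed) = 3250 kJ
  ΔH_I = 3424 − 3250 = +174 kJ
Reaction II:
  Bonds broken (reactants):
    O-H: 4 × 454 = 1816
    Σ(broken) = 1816 kJ
  Bonds formed (products):
    H-H: 2 × 426 = 852
    O=O: 1 × 478 = 478
    Σ(formed) = 1330 kJ
  ΔH_II = 1816 − 1330 = +486 kJ
ΔH_I − ΔH_II = −312 kJ, so reaction I has the more negative ΔH; |ΔH_I − ΔH_II| = 312 kJ.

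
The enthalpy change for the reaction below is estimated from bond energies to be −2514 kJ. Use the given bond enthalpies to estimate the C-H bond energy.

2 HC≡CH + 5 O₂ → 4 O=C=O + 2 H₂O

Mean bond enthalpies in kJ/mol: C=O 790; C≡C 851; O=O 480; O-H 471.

D(C-H) ≈ 397 kJ/mol

Let D be the C-H bond energy.
Σ(broken) = 2×851 + 4×D + 5×480 = 4102 + 4D
Σ(formed) = 8×790 + 4×471 = 8204
ΔH = Σ(broken) − Σ(formed) = (4102 + 4D) − (8204) = −4102 + 4D
Setting this equal to −2514 kJ gives 4D = 1588, so D = 397 kJ/mol.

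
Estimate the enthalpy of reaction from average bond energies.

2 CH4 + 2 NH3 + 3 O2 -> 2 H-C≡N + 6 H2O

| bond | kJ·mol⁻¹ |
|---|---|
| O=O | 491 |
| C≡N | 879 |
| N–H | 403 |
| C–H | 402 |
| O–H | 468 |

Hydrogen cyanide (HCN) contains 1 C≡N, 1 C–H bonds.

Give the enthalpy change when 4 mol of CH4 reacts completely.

Bonds broken (reactants):
  C–H: 8 × 402 = 3216
  N–H: 6 × 403 = 2418
  O=O: 3 × 491 = 1473
  Σ(broken) = 7107 kJ
Bonds formed (products):
  C≡N: 2 × 879 = 1758
  C–H: 2 × 402 = 804
  O–H: 12 × 468 = 5616
  Σ(formed) = 8178 kJ
ΔH = Σ(broken) − Σ(formed) = 7107 − 8178 = −1071 kJ
For 2× the reaction as written: 2 × (−1071) = −2142 kJ

ΔH = −2142 kJ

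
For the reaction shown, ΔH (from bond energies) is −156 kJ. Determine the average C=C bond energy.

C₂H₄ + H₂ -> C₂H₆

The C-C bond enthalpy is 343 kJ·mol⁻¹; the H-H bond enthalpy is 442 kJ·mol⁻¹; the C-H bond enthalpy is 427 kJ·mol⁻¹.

D(C=C) ≈ 599 kJ/mol

Let D be the C=C bond energy.
Σ(broken) = 4×427 + 1×D + 1×442 = 2150 + D
Σ(formed) = 1×343 + 6×427 = 2905
ΔH = Σ(broken) − Σ(formed) = (2150 + D) − (2905) = −755 + D
Setting this equal to −156 kJ gives D = 599 kJ/mol.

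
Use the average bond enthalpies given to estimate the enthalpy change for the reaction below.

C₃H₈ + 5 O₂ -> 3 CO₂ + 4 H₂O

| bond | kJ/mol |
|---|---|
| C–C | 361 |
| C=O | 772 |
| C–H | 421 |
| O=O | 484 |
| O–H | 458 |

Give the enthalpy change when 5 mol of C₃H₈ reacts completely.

Bonds broken (reactants):
  C–C: 2 × 361 = 722
  C–H: 8 × 421 = 3368
  O=O: 5 × 484 = 2420
  Σ(broken) = 6510 kJ
Bonds formed (products):
  C=O: 6 × 772 = 4632
  O–H: 8 × 458 = 3664
  Σ(formed) = 8296 kJ
ΔH = Σ(broken) − Σ(formed) = 6510 − 8296 = −1786 kJ
For 5× the reaction as written: 5 × (−1786) = −8930 kJ

ΔH = −8930 kJ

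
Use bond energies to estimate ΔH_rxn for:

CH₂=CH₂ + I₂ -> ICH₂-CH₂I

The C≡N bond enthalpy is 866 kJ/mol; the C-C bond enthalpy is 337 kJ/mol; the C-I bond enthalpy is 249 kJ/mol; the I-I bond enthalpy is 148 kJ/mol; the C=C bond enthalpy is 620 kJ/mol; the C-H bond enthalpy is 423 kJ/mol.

Bonds broken (reactants):
  C-H: 4 × 423 = 1692
  C=C: 1 × 620 = 620
  I-I: 1 × 148 = 148
  Σ(broken) = 2460 kJ
Bonds formed (products):
  C-C: 1 × 337 = 337
  C-H: 4 × 423 = 1692
  C-I: 2 × 249 = 498
  Σ(formed) = 2527 kJ
ΔH = Σ(broken) − Σ(formed) = 2460 − 2527 = −67 kJ

ΔH ≈ −67 kJ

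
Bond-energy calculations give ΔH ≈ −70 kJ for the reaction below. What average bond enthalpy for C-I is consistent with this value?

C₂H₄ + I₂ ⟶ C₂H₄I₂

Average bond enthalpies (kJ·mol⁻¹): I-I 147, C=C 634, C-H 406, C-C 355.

D(C-I) ≈ 248 kJ/mol

Let D be the C-I bond energy.
Σ(broken) = 4×406 + 1×634 + 1×147 = 2405
Σ(formed) = 1×355 + 4×406 + 2×D = 1979 + 2D
ΔH = Σ(broken) − Σ(formed) = (2405) − (1979 + 2D) = +426 − 2D
Setting this equal to −70 kJ gives 2D = 496, so D = 248 kJ/mol.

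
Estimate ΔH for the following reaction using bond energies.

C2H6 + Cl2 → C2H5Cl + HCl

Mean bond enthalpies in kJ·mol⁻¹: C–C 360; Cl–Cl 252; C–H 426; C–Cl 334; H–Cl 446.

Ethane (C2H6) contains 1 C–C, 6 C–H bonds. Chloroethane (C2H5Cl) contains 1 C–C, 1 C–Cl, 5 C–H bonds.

ΔH ≈ −102 kJ

Bonds broken (reactants):
  C–C: 1 × 360 = 360
  C–H: 6 × 426 = 2556
  Cl–Cl: 1 × 252 = 252
  Σ(broken) = 3168 kJ
Bonds formed (products):
  C–C: 1 × 360 = 360
  C–Cl: 1 × 334 = 334
  C–H: 5 × 426 = 2130
  H–Cl: 1 × 446 = 446
  Σ(formed) = 3270 kJ
ΔH = Σ(broken) − Σ(formed) = 3168 − 3270 = −102 kJ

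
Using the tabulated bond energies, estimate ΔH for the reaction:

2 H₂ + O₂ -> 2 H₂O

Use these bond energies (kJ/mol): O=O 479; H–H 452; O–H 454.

ΔH ≈ −433 kJ

Bonds broken (reactants):
  H–H: 2 × 452 = 904
  O=O: 1 × 479 = 479
  Σ(broken) = 1383 kJ
Bonds formed (products):
  O–H: 4 × 454 = 1816
  Σ(formed) = 1816 kJ
ΔH = Σ(broken) − Σ(formed) = 1383 − 1816 = −433 kJ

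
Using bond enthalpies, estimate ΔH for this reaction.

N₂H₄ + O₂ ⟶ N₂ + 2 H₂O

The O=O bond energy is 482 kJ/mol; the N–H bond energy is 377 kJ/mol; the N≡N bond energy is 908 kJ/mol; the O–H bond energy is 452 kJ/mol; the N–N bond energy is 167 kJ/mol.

ΔH ≈ −559 kJ

Bonds broken (reactants):
  N–H: 4 × 377 = 1508
  N–N: 1 × 167 = 167
  O=O: 1 × 482 = 482
  Σ(broken) = 2157 kJ
Bonds formed (products):
  N≡N: 1 × 908 = 908
  O–H: 4 × 452 = 1808
  Σ(formed) = 2716 kJ
ΔH = Σ(broken) − Σ(formed) = 2157 − 2716 = −559 kJ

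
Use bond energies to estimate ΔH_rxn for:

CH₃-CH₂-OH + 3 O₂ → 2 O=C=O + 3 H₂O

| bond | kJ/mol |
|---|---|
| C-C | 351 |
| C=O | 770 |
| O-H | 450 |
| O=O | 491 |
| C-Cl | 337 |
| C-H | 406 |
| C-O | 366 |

Bonds broken (reactants):
  C-C: 1 × 351 = 351
  C-H: 5 × 406 = 2030
  C-O: 1 × 366 = 366
  O-H: 1 × 450 = 450
  O=O: 3 × 491 = 1473
  Σ(broken) = 4670 kJ
Bonds formed (products):
  C=O: 4 × 770 = 3080
  O-H: 6 × 450 = 2700
  Σ(formed) = 5780 kJ
ΔH = Σ(broken) − Σ(formed) = 4670 − 5780 = −1110 kJ

ΔH ≈ −1110 kJ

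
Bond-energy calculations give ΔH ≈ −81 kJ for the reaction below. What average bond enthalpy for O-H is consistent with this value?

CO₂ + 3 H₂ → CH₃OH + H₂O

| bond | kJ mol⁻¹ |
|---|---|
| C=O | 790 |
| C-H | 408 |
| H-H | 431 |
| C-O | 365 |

D(O-H) ≈ 455 kJ/mol

Let D be the O-H bond energy.
Σ(broken) = 2×790 + 3×431 = 2873
Σ(formed) = 3×408 + 1×365 + 3×D = 1589 + 3D
ΔH = Σ(broken) − Σ(formed) = (2873) − (1589 + 3D) = +1284 − 3D
Setting this equal to −81 kJ gives 3D = 1365, so D = 455 kJ/mol.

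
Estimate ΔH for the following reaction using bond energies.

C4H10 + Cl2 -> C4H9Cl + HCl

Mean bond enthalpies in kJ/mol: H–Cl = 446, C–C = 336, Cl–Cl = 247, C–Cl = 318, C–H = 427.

Bonds broken (reactants):
  C–C: 3 × 336 = 1008
  C–H: 10 × 427 = 4270
  Cl–Cl: 1 × 247 = 247
  Σ(broken) = 5525 kJ
Bonds formed (products):
  C–C: 3 × 336 = 1008
  C–Cl: 1 × 318 = 318
  C–H: 9 × 427 = 3843
  H–Cl: 1 × 446 = 446
  Σ(formed) = 5615 kJ
ΔH = Σ(broken) − Σ(formed) = 5525 − 5615 = −90 kJ

ΔH ≈ −90 kJ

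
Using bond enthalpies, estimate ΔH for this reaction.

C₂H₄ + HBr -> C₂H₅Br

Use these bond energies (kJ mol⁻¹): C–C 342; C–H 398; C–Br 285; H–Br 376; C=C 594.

Bonds broken (reactants):
  C–H: 4 × 398 = 1592
  C=C: 1 × 594 = 594
  H–Br: 1 × 376 = 376
  Σ(broken) = 2562 kJ
Bonds formed (products):
  C–Br: 1 × 285 = 285
  C–C: 1 × 342 = 342
  C–H: 5 × 398 = 1990
  Σ(formed) = 2617 kJ
ΔH = Σ(broken) − Σ(formed) = 2562 − 2617 = −55 kJ

ΔH ≈ −55 kJ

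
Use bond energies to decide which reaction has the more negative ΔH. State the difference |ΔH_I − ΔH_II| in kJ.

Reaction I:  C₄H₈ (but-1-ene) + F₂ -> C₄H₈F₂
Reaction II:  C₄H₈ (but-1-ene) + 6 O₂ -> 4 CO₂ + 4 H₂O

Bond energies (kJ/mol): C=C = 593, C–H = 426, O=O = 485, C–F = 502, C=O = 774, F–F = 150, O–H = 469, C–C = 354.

Reaction I:
  Bonds broken (reactants):
    C–C: 2 × 354 = 708
    C–H: 8 × 426 = 3408
    C=C: 1 × 593 = 593
    F–F: 1 × 150 = 150
    Σ(broken) = 4859 kJ
  Bonds formed (products):
    C–C: 3 × 354 = 1062
    C–F: 2 × 502 = 1004
    C–H: 8 × 426 = 3408
    Σ(formed) = 5474 kJ
  ΔH_I = 4859 − 5474 = −615 kJ
Reaction II:
  Bonds broken (reactants):
    C–C: 2 × 354 = 708
    C–H: 8 × 426 = 3408
    C=C: 1 × 593 = 593
    O=O: 6 × 485 = 2910
    Σ(broken) = 7619 kJ
  Bonds formed (products):
    C=O: 8 × 774 = 6192
    O–H: 8 × 469 = 3752
    Σ(formed) = 9944 kJ
  ΔH_II = 7619 − 9944 = −2325 kJ
ΔH_I − ΔH_II = +1710 kJ, so reaction II has the more negative ΔH; |ΔH_I − ΔH_II| = 1710 kJ.

Reaction II, by 1710 kJ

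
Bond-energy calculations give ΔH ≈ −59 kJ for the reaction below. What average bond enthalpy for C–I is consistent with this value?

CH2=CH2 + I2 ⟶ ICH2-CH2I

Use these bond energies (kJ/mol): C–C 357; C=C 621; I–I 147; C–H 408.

D(C–I) ≈ 235 kJ/mol

Let D be the C–I bond energy.
Σ(broken) = 4×408 + 1×621 + 1×147 = 2400
Σ(formed) = 1×357 + 4×408 + 2×D = 1989 + 2D
ΔH = Σ(broken) − Σ(formed) = (2400) − (1989 + 2D) = +411 − 2D
Setting this equal to −59 kJ gives 2D = 470, so D = 235 kJ/mol.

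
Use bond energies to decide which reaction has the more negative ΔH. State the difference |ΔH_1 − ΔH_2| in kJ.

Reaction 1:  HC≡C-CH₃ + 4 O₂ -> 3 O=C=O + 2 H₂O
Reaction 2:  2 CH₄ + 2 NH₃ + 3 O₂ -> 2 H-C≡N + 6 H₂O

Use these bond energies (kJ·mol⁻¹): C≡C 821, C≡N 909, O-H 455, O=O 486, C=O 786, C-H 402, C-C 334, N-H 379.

Reaction 1, by 695 kJ

Reaction 1:
  Bonds broken (reactants):
    C≡C: 1 × 821 = 821
    C-C: 1 × 334 = 334
    C-H: 4 × 402 = 1608
    O=O: 4 × 486 = 1944
    Σ(broken) = 4707 kJ
  Bonds formed (products):
    C=O: 6 × 786 = 4716
    O-H: 4 × 455 = 1820
    Σ(formed) = 6536 kJ
  ΔH_1 = 4707 − 6536 = −1829 kJ
Reaction 2:
  Bonds broken (reactants):
    C-H: 8 × 402 = 3216
    N-H: 6 × 379 = 2274
    O=O: 3 × 486 = 1458
    Σ(broken) = 6948 kJ
  Bonds formed (products):
    C≡N: 2 × 909 = 1818
    C-H: 2 × 402 = 804
    O-H: 12 × 455 = 5460
    Σ(formed) = 8082 kJ
  ΔH_2 = 6948 − 8082 = −1134 kJ
ΔH_1 − ΔH_2 = −695 kJ, so reaction 1 has the more negative ΔH; |ΔH_1 − ΔH_2| = 695 kJ.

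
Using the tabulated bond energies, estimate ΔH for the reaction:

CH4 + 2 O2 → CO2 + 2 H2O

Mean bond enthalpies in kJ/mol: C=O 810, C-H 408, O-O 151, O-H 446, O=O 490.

ΔH ≈ −792 kJ

Bonds broken (reactants):
  C-H: 4 × 408 = 1632
  O=O: 2 × 490 = 980
  Σ(broken) = 2612 kJ
Bonds formed (products):
  C=O: 2 × 810 = 1620
  O-H: 4 × 446 = 1784
  Σ(formed) = 3404 kJ
ΔH = Σ(broken) − Σ(formed) = 2612 − 3404 = −792 kJ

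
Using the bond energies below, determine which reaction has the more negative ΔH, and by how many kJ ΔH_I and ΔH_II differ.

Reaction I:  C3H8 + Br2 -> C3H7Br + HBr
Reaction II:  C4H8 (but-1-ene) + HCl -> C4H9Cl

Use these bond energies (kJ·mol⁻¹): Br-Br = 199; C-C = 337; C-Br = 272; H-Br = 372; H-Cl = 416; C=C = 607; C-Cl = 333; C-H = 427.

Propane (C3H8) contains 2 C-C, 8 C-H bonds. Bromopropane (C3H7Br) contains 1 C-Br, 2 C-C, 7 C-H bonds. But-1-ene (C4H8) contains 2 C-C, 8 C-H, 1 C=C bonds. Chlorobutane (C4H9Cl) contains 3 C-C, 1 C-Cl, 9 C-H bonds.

Reaction I:
  Bonds broken (reactants):
    Br-Br: 1 × 199 = 199
    C-C: 2 × 337 = 674
    C-H: 8 × 427 = 3416
    Σ(broken) = 4289 kJ
  Bonds formed (products):
    C-Br: 1 × 272 = 272
    C-C: 2 × 337 = 674
    C-H: 7 × 427 = 2989
    H-Br: 1 × 372 = 372
    Σ(formed) = 4307 kJ
  ΔH_I = 4289 − 4307 = −18 kJ
Reaction II:
  Bonds broken (reactants):
    C-C: 2 × 337 = 674
    C-H: 8 × 427 = 3416
    C=C: 1 × 607 = 607
    H-Cl: 1 × 416 = 416
    Σ(broken) = 5113 kJ
  Bonds formed (products):
    C-C: 3 × 337 = 1011
    C-Cl: 1 × 333 = 333
    C-H: 9 × 427 = 3843
    Σ(formed) = 5187 kJ
  ΔH_II = 5113 − 5187 = −74 kJ
ΔH_I − ΔH_II = +56 kJ, so reaction II has the more negative ΔH; |ΔH_I − ΔH_II| = 56 kJ.

Reaction II, by 56 kJ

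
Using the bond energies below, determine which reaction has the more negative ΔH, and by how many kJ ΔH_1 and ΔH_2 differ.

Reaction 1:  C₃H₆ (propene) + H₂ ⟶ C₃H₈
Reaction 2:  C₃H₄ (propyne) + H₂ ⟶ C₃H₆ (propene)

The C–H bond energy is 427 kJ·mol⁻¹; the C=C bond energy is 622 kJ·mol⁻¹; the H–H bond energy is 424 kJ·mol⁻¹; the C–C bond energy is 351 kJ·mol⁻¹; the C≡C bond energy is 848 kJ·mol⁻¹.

Reaction 2, by 45 kJ

Reaction 1:
  Bonds broken (reactants):
    C–C: 1 × 351 = 351
    C–H: 6 × 427 = 2562
    C=C: 1 × 622 = 622
    H–H: 1 × 424 = 424
    Σ(broken) = 3959 kJ
  Bonds formed (products):
    C–C: 2 × 351 = 702
    C–H: 8 × 427 = 3416
    Σ(formed) = 4118 kJ
  ΔH_1 = 3959 − 4118 = −159 kJ
Reaction 2:
  Bonds broken (reactants):
    C≡C: 1 × 848 = 848
    C–C: 1 × 351 = 351
    C–H: 4 × 427 = 1708
    H–H: 1 × 424 = 424
    Σ(broken) = 3331 kJ
  Bonds formed (products):
    C–C: 1 × 351 = 351
    C–H: 6 × 427 = 2562
    C=C: 1 × 622 = 622
    Σ(formed) = 3535 kJ
  ΔH_2 = 3331 − 3535 = −204 kJ
ΔH_1 − ΔH_2 = +45 kJ, so reaction 2 has the more negative ΔH; |ΔH_1 − ΔH_2| = 45 kJ.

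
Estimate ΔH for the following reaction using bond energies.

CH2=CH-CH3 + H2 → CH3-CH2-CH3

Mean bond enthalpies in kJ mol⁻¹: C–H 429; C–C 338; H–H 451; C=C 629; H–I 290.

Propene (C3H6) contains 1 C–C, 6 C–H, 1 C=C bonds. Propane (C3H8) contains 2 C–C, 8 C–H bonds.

Bonds broken (reactants):
  C–C: 1 × 338 = 338
  C–H: 6 × 429 = 2574
  C=C: 1 × 629 = 629
  H–H: 1 × 451 = 451
  Σ(broken) = 3992 kJ
Bonds formed (products):
  C–C: 2 × 338 = 676
  C–H: 8 × 429 = 3432
  Σ(formed) = 4108 kJ
ΔH = Σ(broken) − Σ(formed) = 3992 − 4108 = −116 kJ

ΔH ≈ −116 kJ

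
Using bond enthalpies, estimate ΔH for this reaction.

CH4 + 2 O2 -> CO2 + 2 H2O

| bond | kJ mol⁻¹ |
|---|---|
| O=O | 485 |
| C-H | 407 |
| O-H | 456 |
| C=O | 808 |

Bonds broken (reactants):
  C-H: 4 × 407 = 1628
  O=O: 2 × 485 = 970
  Σ(broken) = 2598 kJ
Bonds formed (products):
  C=O: 2 × 808 = 1616
  O-H: 4 × 456 = 1824
  Σ(formed) = 3440 kJ
ΔH = Σ(broken) − Σ(formed) = 2598 − 3440 = −842 kJ

ΔH ≈ −842 kJ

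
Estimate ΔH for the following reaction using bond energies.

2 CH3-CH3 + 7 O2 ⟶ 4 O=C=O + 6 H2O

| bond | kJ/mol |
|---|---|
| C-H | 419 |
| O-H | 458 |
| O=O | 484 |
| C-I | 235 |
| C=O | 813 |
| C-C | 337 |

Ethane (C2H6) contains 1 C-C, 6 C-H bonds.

Bonds broken (reactants):
  C-C: 2 × 337 = 674
  C-H: 12 × 419 = 5028
  O=O: 7 × 484 = 3388
  Σ(broken) = 9090 kJ
Bonds formed (products):
  C=O: 8 × 813 = 6504
  O-H: 12 × 458 = 5496
  Σ(formed) = 12000 kJ
ΔH = Σ(broken) − Σ(formed) = 9090 − 12000 = −2910 kJ

ΔH ≈ −2910 kJ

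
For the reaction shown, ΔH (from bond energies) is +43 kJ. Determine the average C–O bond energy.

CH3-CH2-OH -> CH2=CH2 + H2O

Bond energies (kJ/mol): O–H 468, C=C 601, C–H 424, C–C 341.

D(C–O) ≈ 347 kJ/mol

Let D be the C–O bond energy.
Σ(broken) = 1×341 + 5×424 + 1×D + 1×468 = 2929 + D
Σ(formed) = 4×424 + 1×601 + 2×468 = 3233
ΔH = Σ(broken) − Σ(formed) = (2929 + D) − (3233) = −304 + D
Setting this equal to +43 kJ gives D = 347 kJ/mol.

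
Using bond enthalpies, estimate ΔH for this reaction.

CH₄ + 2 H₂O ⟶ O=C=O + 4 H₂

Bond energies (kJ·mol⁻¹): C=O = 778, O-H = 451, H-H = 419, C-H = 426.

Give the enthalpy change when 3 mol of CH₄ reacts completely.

ΔH = +828 kJ

Bonds broken (reactants):
  C-H: 4 × 426 = 1704
  O-H: 4 × 451 = 1804
  Σ(broken) = 3508 kJ
Bonds formed (products):
  C=O: 2 × 778 = 1556
  H-H: 4 × 419 = 1676
  Σ(formed) = 3232 kJ
ΔH = Σ(broken) − Σ(formed) = 3508 − 3232 = +276 kJ
For 3× the reaction as written: 3 × (+276) = +828 kJ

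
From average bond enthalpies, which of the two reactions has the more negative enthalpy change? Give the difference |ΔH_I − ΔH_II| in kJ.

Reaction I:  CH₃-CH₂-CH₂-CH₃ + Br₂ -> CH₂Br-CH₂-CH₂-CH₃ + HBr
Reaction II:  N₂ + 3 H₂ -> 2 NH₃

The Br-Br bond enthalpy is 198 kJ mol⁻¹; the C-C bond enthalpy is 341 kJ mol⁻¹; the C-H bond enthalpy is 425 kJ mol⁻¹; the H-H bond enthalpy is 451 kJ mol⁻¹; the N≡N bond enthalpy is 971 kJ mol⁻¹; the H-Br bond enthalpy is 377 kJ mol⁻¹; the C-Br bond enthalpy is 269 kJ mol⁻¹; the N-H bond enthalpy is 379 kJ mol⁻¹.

Reaction I:
  Bonds broken (reactants):
    Br-Br: 1 × 198 = 198
    C-C: 3 × 341 = 1023
    C-H: 10 × 425 = 4250
    Σ(broken) = 5471 kJ
  Bonds formed (products):
    C-Br: 1 × 269 = 269
    C-C: 3 × 341 = 1023
    C-H: 9 × 425 = 3825
    H-Br: 1 × 377 = 377
    Σ(formed) = 5494 kJ
  ΔH_I = 5471 − 5494 = −23 kJ
Reaction II:
  Bonds broken (reactants):
    H-H: 3 × 451 = 1353
    N≡N: 1 × 971 = 971
    Σ(broken) = 2324 kJ
  Bonds formed (products):
    N-H: 6 × 379 = 2274
    Σ(formed) = 2274 kJ
  ΔH_II = 2324 − 2274 = +50 kJ
ΔH_I − ΔH_II = −73 kJ, so reaction I has the more negative ΔH; |ΔH_I − ΔH_II| = 73 kJ.

Reaction I, by 73 kJ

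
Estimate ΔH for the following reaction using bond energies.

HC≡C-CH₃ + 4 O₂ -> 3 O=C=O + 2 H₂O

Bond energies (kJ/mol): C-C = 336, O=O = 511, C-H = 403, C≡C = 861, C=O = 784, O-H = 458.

Bonds broken (reactants):
  C≡C: 1 × 861 = 861
  C-C: 1 × 336 = 336
  C-H: 4 × 403 = 1612
  O=O: 4 × 511 = 2044
  Σ(broken) = 4853 kJ
Bonds formed (products):
  C=O: 6 × 784 = 4704
  O-H: 4 × 458 = 1832
  Σ(formed) = 6536 kJ
ΔH = Σ(broken) − Σ(formed) = 4853 − 6536 = −1683 kJ

ΔH ≈ −1683 kJ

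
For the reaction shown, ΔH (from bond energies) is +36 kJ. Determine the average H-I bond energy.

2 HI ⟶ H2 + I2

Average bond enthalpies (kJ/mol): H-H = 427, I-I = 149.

D(H-I) ≈ 306 kJ/mol

Let D be the H-I bond energy.
Σ(broken) = 2×D = 2D
Σ(formed) = 1×427 + 1×149 = 576
ΔH = Σ(broken) − Σ(formed) = (2D) − (576) = −576 + 2D
Setting this equal to +36 kJ gives 2D = 612, so D = 306 kJ/mol.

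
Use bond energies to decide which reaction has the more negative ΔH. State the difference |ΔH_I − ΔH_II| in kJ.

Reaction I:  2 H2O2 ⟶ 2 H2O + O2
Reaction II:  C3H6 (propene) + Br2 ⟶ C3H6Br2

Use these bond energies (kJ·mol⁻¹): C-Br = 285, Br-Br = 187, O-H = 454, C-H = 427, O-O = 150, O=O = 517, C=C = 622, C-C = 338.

Reaction I:
  Bonds broken (reactants):
    O-H: 4 × 454 = 1816
    O-O: 2 × 150 = 300
    Σ(broken) = 2116 kJ
  Bonds formed (products):
    O-H: 4 × 454 = 1816
    O=O: 1 × 517 = 517
    Σ(formed) = 2333 kJ
  ΔH_I = 2116 − 2333 = −217 kJ
Reaction II:
  Bonds broken (reactants):
    Br-Br: 1 × 187 = 187
    C-C: 1 × 338 = 338
    C-H: 6 × 427 = 2562
    C=C: 1 × 622 = 622
    Σ(broken) = 3709 kJ
  Bonds formed (products):
    C-Br: 2 × 285 = 570
    C-C: 2 × 338 = 676
    C-H: 6 × 427 = 2562
    Σ(formed) = 3808 kJ
  ΔH_II = 3709 − 3808 = −99 kJ
ΔH_I − ΔH_II = −118 kJ, so reaction I has the more negative ΔH; |ΔH_I − ΔH_II| = 118 kJ.

Reaction I, by 118 kJ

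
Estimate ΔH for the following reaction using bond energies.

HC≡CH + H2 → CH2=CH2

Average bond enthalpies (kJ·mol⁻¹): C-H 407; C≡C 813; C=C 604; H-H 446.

Bonds broken (reactants):
  C≡C: 1 × 813 = 813
  C-H: 2 × 407 = 814
  H-H: 1 × 446 = 446
  Σ(broken) = 2073 kJ
Bonds formed (products):
  C-H: 4 × 407 = 1628
  C=C: 1 × 604 = 604
  Σ(formed) = 2232 kJ
ΔH = Σ(broken) − Σ(formed) = 2073 − 2232 = −159 kJ

ΔH ≈ −159 kJ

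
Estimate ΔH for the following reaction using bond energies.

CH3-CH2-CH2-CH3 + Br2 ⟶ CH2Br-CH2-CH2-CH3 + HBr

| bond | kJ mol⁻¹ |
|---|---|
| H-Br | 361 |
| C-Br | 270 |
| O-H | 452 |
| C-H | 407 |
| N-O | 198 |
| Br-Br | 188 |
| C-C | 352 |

ΔH ≈ −36 kJ

Bonds broken (reactants):
  Br-Br: 1 × 188 = 188
  C-C: 3 × 352 = 1056
  C-H: 10 × 407 = 4070
  Σ(broken) = 5314 kJ
Bonds formed (products):
  C-Br: 1 × 270 = 270
  C-C: 3 × 352 = 1056
  C-H: 9 × 407 = 3663
  H-Br: 1 × 361 = 361
  Σ(formed) = 5350 kJ
ΔH = Σ(broken) − Σ(formed) = 5314 − 5350 = −36 kJ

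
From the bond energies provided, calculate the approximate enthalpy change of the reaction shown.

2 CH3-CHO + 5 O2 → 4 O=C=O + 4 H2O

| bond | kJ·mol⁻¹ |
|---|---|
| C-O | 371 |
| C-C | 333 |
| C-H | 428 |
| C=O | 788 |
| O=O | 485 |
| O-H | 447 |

ΔH ≈ −1789 kJ

Bonds broken (reactants):
  C-C: 2 × 333 = 666
  C-H: 8 × 428 = 3424
  C=O: 2 × 788 = 1576
  O=O: 5 × 485 = 2425
  Σ(broken) = 8091 kJ
Bonds formed (products):
  C=O: 8 × 788 = 6304
  O-H: 8 × 447 = 3576
  Σ(formed) = 9880 kJ
ΔH = Σ(broken) − Σ(formed) = 8091 − 9880 = −1789 kJ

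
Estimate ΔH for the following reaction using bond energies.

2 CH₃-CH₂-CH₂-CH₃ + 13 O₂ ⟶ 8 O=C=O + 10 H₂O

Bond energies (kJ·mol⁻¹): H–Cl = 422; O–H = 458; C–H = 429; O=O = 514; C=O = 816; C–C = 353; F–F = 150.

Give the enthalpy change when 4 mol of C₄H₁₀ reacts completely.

Bonds broken (reactants):
  C–C: 6 × 353 = 2118
  C–H: 20 × 429 = 8580
  O=O: 13 × 514 = 6682
  Σ(broken) = 17380 kJ
Bonds formed (products):
  C=O: 16 × 816 = 13056
  O–H: 20 × 458 = 9160
  Σ(formed) = 22216 kJ
ΔH = Σ(broken) − Σ(formed) = 17380 − 22216 = −4836 kJ
For 2× the reaction as written: 2 × (−4836) = −9672 kJ

ΔH = −9672 kJ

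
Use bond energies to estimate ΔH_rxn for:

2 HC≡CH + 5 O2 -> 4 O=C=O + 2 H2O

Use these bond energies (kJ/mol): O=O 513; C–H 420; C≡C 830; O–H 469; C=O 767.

Bonds broken (reactants):
  C≡C: 2 × 830 = 1660
  C–H: 4 × 420 = 1680
  O=O: 5 × 513 = 2565
  Σ(broken) = 5905 kJ
Bonds formed (products):
  C=O: 8 × 767 = 6136
  O–H: 4 × 469 = 1876
  Σ(formed) = 8012 kJ
ΔH = Σ(broken) − Σ(formed) = 5905 − 8012 = −2107 kJ

ΔH ≈ −2107 kJ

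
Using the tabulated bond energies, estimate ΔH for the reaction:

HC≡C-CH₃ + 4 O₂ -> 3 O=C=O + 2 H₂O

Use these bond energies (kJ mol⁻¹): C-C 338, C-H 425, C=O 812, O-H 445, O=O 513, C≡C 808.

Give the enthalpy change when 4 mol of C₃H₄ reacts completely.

Bonds broken (reactants):
  C≡C: 1 × 808 = 808
  C-C: 1 × 338 = 338
  C-H: 4 × 425 = 1700
  O=O: 4 × 513 = 2052
  Σ(broken) = 4898 kJ
Bonds formed (products):
  C=O: 6 × 812 = 4872
  O-H: 4 × 445 = 1780
  Σ(formed) = 6652 kJ
ΔH = Σ(broken) − Σ(formed) = 4898 − 6652 = −1754 kJ
For 4× the reaction as written: 4 × (−1754) = −7016 kJ

ΔH = −7016 kJ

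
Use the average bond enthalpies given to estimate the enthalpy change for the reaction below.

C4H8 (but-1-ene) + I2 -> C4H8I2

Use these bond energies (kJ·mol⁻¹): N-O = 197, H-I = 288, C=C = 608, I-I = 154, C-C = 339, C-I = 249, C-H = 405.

ΔH ≈ −75 kJ

Bonds broken (reactants):
  C-C: 2 × 339 = 678
  C-H: 8 × 405 = 3240
  C=C: 1 × 608 = 608
  I-I: 1 × 154 = 154
  Σ(broken) = 4680 kJ
Bonds formed (products):
  C-C: 3 × 339 = 1017
  C-H: 8 × 405 = 3240
  C-I: 2 × 249 = 498
  Σ(formed) = 4755 kJ
ΔH = Σ(broken) − Σ(formed) = 4680 − 4755 = −75 kJ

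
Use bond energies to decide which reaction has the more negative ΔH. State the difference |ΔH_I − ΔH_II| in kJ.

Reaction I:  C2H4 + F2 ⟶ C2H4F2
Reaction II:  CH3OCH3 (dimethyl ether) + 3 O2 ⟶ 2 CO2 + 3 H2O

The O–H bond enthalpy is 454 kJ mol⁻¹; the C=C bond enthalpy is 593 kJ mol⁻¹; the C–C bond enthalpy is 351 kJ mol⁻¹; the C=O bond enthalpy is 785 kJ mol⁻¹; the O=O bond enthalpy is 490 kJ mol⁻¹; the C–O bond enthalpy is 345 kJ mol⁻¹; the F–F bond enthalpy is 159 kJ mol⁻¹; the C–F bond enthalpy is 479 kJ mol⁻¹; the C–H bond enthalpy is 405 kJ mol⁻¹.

Reaction II, by 717 kJ

Reaction I:
  Bonds broken (reactants):
    C–H: 4 × 405 = 1620
    C=C: 1 × 593 = 593
    F–F: 1 × 159 = 159
    Σ(broken) = 2372 kJ
  Bonds formed (products):
    C–C: 1 × 351 = 351
    C–F: 2 × 479 = 958
    C–H: 4 × 405 = 1620
    Σ(formed) = 2929 kJ
  ΔH_I = 2372 − 2929 = −557 kJ
Reaction II:
  Bonds broken (reactants):
    C–H: 6 × 405 = 2430
    C–O: 2 × 345 = 690
    O=O: 3 × 490 = 1470
    Σ(broken) = 4590 kJ
  Bonds formed (products):
    C=O: 4 × 785 = 3140
    O–H: 6 × 454 = 2724
    Σ(formed) = 5864 kJ
  ΔH_II = 4590 − 5864 = −1274 kJ
ΔH_I − ΔH_II = +717 kJ, so reaction II has the more negative ΔH; |ΔH_I − ΔH_II| = 717 kJ.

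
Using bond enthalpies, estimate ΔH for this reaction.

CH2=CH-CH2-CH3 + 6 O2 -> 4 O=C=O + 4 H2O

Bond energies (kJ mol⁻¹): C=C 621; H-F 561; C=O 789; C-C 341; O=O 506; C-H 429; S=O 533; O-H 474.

ΔH ≈ −2333 kJ

Bonds broken (reactants):
  C-C: 2 × 341 = 682
  C-H: 8 × 429 = 3432
  C=C: 1 × 621 = 621
  O=O: 6 × 506 = 3036
  Σ(broken) = 7771 kJ
Bonds formed (products):
  C=O: 8 × 789 = 6312
  O-H: 8 × 474 = 3792
  Σ(formed) = 10104 kJ
ΔH = Σ(broken) − Σ(formed) = 7771 − 10104 = −2333 kJ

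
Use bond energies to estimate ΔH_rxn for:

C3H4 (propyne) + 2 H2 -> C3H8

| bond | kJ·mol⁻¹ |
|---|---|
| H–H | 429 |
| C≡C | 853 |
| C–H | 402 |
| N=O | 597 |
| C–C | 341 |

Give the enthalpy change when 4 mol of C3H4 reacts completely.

Bonds broken (reactants):
  C≡C: 1 × 853 = 853
  C–C: 1 × 341 = 341
  C–H: 4 × 402 = 1608
  H–H: 2 × 429 = 858
  Σ(broken) = 3660 kJ
Bonds formed (products):
  C–C: 2 × 341 = 682
  C–H: 8 × 402 = 3216
  Σ(formed) = 3898 kJ
ΔH = Σ(broken) − Σ(formed) = 3660 − 3898 = −238 kJ
For 4× the reaction as written: 4 × (−238) = −952 kJ

ΔH = −952 kJ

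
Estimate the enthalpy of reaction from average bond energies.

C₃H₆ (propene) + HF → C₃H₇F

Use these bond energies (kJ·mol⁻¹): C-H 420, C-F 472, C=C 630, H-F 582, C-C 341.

Bonds broken (reactants):
  C-C: 1 × 341 = 341
  C-H: 6 × 420 = 2520
  C=C: 1 × 630 = 630
  H-F: 1 × 582 = 582
  Σ(broken) = 4073 kJ
Bonds formed (products):
  C-C: 2 × 341 = 682
  C-F: 1 × 472 = 472
  C-H: 7 × 420 = 2940
  Σ(formed) = 4094 kJ
ΔH = Σ(broken) − Σ(formed) = 4073 − 4094 = −21 kJ

ΔH ≈ −21 kJ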